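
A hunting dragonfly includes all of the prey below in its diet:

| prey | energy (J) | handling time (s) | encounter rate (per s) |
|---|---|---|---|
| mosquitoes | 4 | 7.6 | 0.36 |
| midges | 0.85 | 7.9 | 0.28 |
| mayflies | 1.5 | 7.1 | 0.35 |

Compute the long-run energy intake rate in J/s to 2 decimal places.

0.26 J/s

R = Σλ_iE_i / (1 + Σλ_ih_i)
Numerator: 0.36×4 + 0.28×0.85 + 0.35×1.5 = 2.203
Denominator: 1 + 0.36×7.6 + 0.28×7.9 + 0.35×7.1 = 8.433
R = 2.203/8.433 = 0.2612 J/s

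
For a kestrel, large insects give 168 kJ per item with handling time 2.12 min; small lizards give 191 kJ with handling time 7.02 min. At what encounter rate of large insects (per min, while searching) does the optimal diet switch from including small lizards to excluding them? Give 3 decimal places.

0.247 per min

Drop small lizards once their profitability E₂/h₂ falls below the rate achievable on large insects alone: E₂/h₂ = λE₁/(1 + λh₁).
Solve for λ: λE₁h₂ = E₂(1 + λh₁) → λ(E₁h₂ − E₂h₁) = E₂ → λ = E₂/(E₁h₂ − E₂h₁).
λ = 191/(168×7.02 − 191×2.12) = 191/774.4 = 0.2466 per min.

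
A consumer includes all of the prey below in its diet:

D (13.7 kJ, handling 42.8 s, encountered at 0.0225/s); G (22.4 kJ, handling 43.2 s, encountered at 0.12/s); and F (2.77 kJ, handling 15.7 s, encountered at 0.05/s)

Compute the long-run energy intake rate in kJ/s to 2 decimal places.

0.40 kJ/s

R = (0.0225×13.7 + 0.12×22.4 + 0.05×2.77) / (1 + 0.0225×42.8 + 0.12×43.2 + 0.05×15.7) = 3.135/7.932 = 0.3952 kJ/s.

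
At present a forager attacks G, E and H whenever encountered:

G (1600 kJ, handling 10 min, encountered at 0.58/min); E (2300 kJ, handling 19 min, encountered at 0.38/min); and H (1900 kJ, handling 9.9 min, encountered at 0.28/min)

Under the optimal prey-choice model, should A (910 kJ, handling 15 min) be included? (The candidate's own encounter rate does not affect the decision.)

On G, E and H alone, R = ΣλE/(1+Σλh) = 2334/16.79 = 139 kJ/min.
A: E/h = 910/15 = 60.67 kJ/min.
60.67 < 139, so adding A would lower the average — exclude it.

No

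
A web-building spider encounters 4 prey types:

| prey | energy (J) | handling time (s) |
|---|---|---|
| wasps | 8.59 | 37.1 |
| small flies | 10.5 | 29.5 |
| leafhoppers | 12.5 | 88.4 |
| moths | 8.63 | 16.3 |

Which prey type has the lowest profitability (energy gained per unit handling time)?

leafhoppers

In descending order of E/h:
moths: 8.63/16.3 = 0.529 J/s
small flies: 10.5/29.5 = 0.356 J/s
wasps: 8.59/37.1 = 0.232 J/s
leafhoppers: 12.5/88.4 = 0.141 J/s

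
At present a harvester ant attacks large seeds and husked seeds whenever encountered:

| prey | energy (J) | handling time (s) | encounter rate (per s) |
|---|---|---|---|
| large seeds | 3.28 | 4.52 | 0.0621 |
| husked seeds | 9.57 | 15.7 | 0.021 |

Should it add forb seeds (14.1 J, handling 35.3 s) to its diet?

Current rate: (0.0621×3.28 + 0.021×9.57)/(1 + 0.0621×4.52 + 0.021×15.7) = 0.2513 J/s.
forb seeds: E/h = 14.1/35.3 = 0.3994 J/s.
Since 0.3994 > R, including forb seeds increases the long-run rate.

Yes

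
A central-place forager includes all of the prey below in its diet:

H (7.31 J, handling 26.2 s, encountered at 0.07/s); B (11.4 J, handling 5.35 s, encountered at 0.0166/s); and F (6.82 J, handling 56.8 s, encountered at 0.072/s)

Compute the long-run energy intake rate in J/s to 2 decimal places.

Energy encountered per unit search time: 0.07×7.31 + 0.0166×11.4 + 0.072×6.82 = 1.192 J/s.
Handling time per unit search time: 0.07×26.2 + 0.0166×5.35 + 0.072×56.8 = 6.012.
Rate = 1.192/(1 + 6.012) = 0.17 J/s.

0.17 J/s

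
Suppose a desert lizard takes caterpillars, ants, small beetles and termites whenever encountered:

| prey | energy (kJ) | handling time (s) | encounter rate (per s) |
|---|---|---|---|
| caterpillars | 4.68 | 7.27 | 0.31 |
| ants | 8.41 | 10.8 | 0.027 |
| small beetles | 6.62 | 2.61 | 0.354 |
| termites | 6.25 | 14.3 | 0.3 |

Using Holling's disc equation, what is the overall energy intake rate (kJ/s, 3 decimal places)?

0.673 kJ/s

R = (0.31×4.68 + 0.027×8.41 + 0.354×6.62 + 0.3×6.25) / (1 + 0.31×7.27 + 0.027×10.8 + 0.354×2.61 + 0.3×14.3) = 5.896/8.759 = 0.6732 kJ/s.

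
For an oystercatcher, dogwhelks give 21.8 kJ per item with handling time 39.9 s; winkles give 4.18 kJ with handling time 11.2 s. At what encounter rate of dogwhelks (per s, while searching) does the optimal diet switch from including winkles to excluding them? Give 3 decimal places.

Drop winkles once their profitability E₂/h₂ falls below the rate achievable on dogwhelks alone: E₂/h₂ = λE₁/(1 + λh₁).
Solve for λ: λE₁h₂ = E₂(1 + λh₁) → λ(E₁h₂ − E₂h₁) = E₂ → λ = E₂/(E₁h₂ − E₂h₁).
λ = 4.18/(21.8×11.2 − 4.18×39.9) = 4.18/77.38 = 0.05402 per s.

0.054 per s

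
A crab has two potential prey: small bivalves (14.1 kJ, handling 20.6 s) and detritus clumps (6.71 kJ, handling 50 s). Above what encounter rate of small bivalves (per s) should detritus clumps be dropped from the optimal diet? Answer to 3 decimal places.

The zero-one rule: include detritus clumps iff E₂/h₂ > λE₁/(1+λh₁). Equality gives the switch point.
λE₁h₂ = E₂ + λE₂h₁ ⇒ λ = E₂/(E₁h₂ − E₂h₁) = 6.71/(705 − 138.2) = 0.01184 per s.

0.012 per s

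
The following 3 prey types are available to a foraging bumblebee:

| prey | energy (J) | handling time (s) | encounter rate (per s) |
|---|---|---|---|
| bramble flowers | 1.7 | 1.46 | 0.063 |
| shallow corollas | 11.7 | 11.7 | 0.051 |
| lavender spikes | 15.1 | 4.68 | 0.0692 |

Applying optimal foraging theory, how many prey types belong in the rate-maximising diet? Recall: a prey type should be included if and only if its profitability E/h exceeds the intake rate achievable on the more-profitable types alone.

E/h in descending order: lavender spikes 3.23, bramble flowers 1.16, shallow corollas 1 J/s. The optimal diet is the largest prefix of this list for which every included type satisfies E_i/h_i > R on the types above it.
Rate on top 1: 0.7893. bramble flowers: 1.16 > 0.7893 → include.
Rate on top 2: 0.8137. shallow corollas: 1 > 0.8137 → include.
Optimal diet: lavender spikes, bramble flowers, shallow corollas — 3 of 3 types.

3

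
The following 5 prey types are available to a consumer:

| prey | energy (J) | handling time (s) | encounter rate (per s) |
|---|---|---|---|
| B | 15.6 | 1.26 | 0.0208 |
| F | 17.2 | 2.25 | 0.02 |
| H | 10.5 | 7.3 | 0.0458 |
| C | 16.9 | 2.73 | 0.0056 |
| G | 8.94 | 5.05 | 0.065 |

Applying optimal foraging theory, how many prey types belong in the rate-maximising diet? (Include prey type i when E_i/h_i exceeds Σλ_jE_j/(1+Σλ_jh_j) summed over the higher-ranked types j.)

5

E/h in descending order: B 12.4, F 7.64, C 6.19, G 1.77, H 1.44 J/s. The optimal diet is the largest prefix of this list for which every included type satisfies E_i/h_i > R on the types above it.
Rate on top 1: 0.3162. F: 7.64 > 0.3162 → include.
Rate on top 2: 0.624. C: 6.19 > 0.624 → include.
Rate on top 3: 0.7024. G: 1.77 > 0.7024 → include.
Rate on top 4: 0.9501. H: 1.44 > 0.9501 → include.
Optimal diet: B, F, C, G, H — 5 of 5 types.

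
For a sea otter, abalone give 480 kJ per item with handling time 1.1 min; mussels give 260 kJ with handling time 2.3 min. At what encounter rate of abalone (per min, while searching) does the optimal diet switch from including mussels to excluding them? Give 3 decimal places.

The zero-one rule: include mussels iff E₂/h₂ > λE₁/(1+λh₁). Equality gives the switch point.
λE₁h₂ = E₂ + λE₂h₁ ⇒ λ = E₂/(E₁h₂ − E₂h₁) = 260/(1104 − 286) = 0.3178 per min.

0.318 per min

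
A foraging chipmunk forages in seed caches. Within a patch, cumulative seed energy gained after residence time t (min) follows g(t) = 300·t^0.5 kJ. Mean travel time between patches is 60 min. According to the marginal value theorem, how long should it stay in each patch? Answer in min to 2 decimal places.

60.00 min

Maximise g(t)/(T+t): set derivative to zero → g'(t)(T+t) = g(t).
g'(t) = 0.5·300·t^-0.5. Setting 0.5·300·t^-0.5 = 300·t^0.5/(60+t) gives 0.5(60+t) = t, so 0.50·t = 0.5×60.
t* = 0.5×60/0.50 = 60 min.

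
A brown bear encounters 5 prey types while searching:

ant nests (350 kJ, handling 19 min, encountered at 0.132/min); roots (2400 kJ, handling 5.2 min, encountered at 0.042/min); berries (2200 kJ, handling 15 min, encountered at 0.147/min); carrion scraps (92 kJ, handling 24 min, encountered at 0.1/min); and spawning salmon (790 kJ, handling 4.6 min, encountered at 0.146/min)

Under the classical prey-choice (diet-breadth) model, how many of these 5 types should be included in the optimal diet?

3

Rank by E/h (kJ/min): roots 462, spawning salmon 172, berries 147, ant nests 18.4, carrion scraps 3.83. Include each in turn until the next type's E/h falls below the running intake rate.
Rate on top 1: 82.73. spawning salmon: 172 > 82.73 → include.
Rate on top 2: 114.4. berries: 147 > 114.4 → include.
Rate on top 3: 131.8. ant nests: 18.4 < 131.8 → exclude; stop.
Optimal diet: roots, spawning salmon, berries — 3 of 5 types.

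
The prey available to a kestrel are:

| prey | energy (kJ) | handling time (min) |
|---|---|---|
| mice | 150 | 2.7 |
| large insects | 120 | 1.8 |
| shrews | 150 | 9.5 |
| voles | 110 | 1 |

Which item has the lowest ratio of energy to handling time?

Profitability E/h (kJ/min): mice = 150/2.7 = 55.6, large insects = 120/1.8 = 66.7, shrews = 150/9.5 = 15.8, voles = 110/1 = 110.
Ranked: voles > large insects > mice > shrews.

shrews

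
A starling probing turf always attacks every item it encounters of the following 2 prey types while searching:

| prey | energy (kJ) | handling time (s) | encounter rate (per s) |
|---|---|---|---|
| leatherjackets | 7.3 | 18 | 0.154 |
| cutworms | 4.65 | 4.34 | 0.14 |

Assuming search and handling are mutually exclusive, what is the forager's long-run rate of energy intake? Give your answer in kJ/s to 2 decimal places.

R = Σλ_iE_i / (1 + Σλ_ih_i)
Numerator: 0.154×7.3 + 0.14×4.65 = 1.775
Denominator: 1 + 0.154×18 + 0.14×4.34 = 4.38
R = 1.775/4.38 = 0.4053 kJ/s

0.41 kJ/s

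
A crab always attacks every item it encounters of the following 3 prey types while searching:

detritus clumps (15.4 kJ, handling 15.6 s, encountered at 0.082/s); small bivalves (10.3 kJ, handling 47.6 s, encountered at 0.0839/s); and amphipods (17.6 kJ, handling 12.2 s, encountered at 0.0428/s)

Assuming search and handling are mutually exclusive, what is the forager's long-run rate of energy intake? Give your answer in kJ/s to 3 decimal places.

Energy encountered per unit search time: 0.082×15.4 + 0.0839×10.3 + 0.0428×17.6 = 2.88 kJ/s.
Handling time per unit search time: 0.082×15.6 + 0.0839×47.6 + 0.0428×12.2 = 5.795.
Rate = 2.88/(1 + 5.795) = 0.4239 kJ/s.

0.424 kJ/s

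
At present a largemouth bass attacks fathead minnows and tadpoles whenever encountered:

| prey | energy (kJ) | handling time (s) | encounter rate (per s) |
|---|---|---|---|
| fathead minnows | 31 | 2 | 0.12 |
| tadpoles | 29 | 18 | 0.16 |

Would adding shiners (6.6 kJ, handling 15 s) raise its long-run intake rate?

No

Intake rate on the current diet: R = (0.12×31 + 0.16×29) / (1 + 0.12×2 + 0.16×18) = 8.36/4.12 = 2.029 kJ/s.
shiners: E/h = 6.6/15 = 0.44 kJ/s.
Since 0.44 < R, time spent handling shiners is better spent searching.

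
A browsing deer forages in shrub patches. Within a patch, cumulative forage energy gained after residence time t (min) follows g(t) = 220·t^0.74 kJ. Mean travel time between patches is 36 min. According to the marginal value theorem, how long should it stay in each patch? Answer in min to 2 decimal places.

102.46 min

Optimal t* satisfies g'(t*) = g(t*)/(T + t*).
g'(t) = 0.74·220·t^-0.26. Setting 0.74·220·t^-0.26 = 220·t^0.74/(36+t) gives 0.74(36+t) = t, so 0.26·t = 0.74×36.
t* = 0.74×36/0.26 = 102.5 min.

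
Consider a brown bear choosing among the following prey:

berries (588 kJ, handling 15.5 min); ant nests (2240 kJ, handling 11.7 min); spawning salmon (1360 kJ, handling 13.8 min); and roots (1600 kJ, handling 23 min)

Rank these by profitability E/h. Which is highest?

ant nests

Profitability E/h (kJ/min): berries = 588/15.5 = 37.9, ant nests = 2240/11.7 = 191, spawning salmon = 1360/13.8 = 98.6, roots = 1600/23 = 69.6.
Ranked: ant nests > spawning salmon > roots > berries.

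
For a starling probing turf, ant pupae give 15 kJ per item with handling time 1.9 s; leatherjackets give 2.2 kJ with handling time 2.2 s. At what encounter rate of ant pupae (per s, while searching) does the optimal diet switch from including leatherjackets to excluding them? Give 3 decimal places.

The zero-one rule: include leatherjackets iff E₂/h₂ > λE₁/(1+λh₁). Equality gives the switch point.
λE₁h₂ = E₂ + λE₂h₁ ⇒ λ = E₂/(E₁h₂ − E₂h₁) = 2.2/(33 − 4.18) = 0.07634 per s.

0.076 per s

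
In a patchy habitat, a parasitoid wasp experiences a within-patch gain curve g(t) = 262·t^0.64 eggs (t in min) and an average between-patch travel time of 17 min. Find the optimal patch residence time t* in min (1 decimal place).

Optimal t* satisfies g'(t*) = g(t*)/(T + t*).
g'(t) = 0.64·262·t^-0.36. Setting 0.64·262·t^-0.36 = 262·t^0.64/(17+t) gives 0.64(17+t) = t, so 0.36·t = 0.64×17.
t* = 0.64×17/0.36 = 30.22 min.

30.2 min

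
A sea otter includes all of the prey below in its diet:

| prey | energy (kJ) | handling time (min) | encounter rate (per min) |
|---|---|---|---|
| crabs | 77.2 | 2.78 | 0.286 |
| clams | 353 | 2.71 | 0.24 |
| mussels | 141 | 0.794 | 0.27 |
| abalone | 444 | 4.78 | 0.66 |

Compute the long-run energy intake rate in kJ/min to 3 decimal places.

75.311 kJ/min

R = Σλ_iE_i / (1 + Σλ_ih_i)
Numerator: 0.286×77.2 + 0.24×353 + 0.27×141 + 0.66×444 = 437.9
Denominator: 1 + 0.286×2.78 + 0.24×2.71 + 0.27×0.794 + 0.66×4.78 = 5.815
R = 437.9/5.815 = 75.31 kJ/min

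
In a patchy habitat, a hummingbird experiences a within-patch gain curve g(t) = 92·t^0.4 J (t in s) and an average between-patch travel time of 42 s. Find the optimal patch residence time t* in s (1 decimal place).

28.0 s

Optimal t* satisfies g'(t*) = g(t*)/(T + t*).
g'(t) = 0.4·92·t^-0.6. Setting 0.4·92·t^-0.6 = 92·t^0.4/(42+t) gives 0.4(42+t) = t, so 0.60·t = 0.4×42.
t* = 0.4×42/0.60 = 28 s.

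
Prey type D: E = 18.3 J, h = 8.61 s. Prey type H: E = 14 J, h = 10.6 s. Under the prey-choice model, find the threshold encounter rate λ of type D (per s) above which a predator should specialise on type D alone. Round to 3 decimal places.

The zero-one rule: include type H iff E₂/h₂ > λE₁/(1+λh₁). Equality gives the switch point.
λE₁h₂ = E₂ + λE₂h₁ ⇒ λ = E₂/(E₁h₂ − E₂h₁) = 14/(194 − 120.5) = 0.1906 per s.

0.191 per s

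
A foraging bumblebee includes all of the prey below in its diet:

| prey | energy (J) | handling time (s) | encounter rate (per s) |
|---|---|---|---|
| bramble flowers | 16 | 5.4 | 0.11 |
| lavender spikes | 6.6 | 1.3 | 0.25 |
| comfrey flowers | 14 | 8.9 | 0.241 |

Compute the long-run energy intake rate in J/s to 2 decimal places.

R = (0.11×16 + 0.25×6.6 + 0.241×14) / (1 + 0.11×5.4 + 0.25×1.3 + 0.241×8.9) = 6.784/4.064 = 1.669 J/s.

1.67 J/s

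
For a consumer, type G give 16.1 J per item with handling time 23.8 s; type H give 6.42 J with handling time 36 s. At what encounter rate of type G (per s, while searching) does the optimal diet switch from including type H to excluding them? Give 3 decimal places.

The zero-one rule: include type H iff E₂/h₂ > λE₁/(1+λh₁). Equality gives the switch point.
λE₁h₂ = E₂ + λE₂h₁ ⇒ λ = E₂/(E₁h₂ − E₂h₁) = 6.42/(579.6 − 152.8) = 0.01504 per s.

0.015 per s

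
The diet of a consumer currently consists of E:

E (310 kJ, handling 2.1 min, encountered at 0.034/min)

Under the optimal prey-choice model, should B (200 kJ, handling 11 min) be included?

Current rate: (0.034×310)/(1 + 0.034×2.1) = 9.838 kJ/min.
B: E/h = 200/11 = 18.18 kJ/min.
18.18 > 9.838, so adding B raises the average — include it.

Yes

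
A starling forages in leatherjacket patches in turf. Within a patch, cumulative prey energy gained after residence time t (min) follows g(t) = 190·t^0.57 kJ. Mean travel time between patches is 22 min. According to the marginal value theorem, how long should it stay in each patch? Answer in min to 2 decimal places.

29.16 min

Maximise g(t)/(T+t): set derivative to zero → g'(t)(T+t) = g(t).
g'(t) = 0.57·190·t^-0.43. Setting 0.57·190·t^-0.43 = 190·t^0.57/(22+t) gives 0.57(22+t) = t, so 0.43·t = 0.57×22.
t* = 0.57×22/0.43 = 29.16 min.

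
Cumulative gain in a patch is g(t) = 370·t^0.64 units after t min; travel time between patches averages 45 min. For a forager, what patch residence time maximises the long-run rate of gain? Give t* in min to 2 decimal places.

80.00 min

Maximise g(t)/(T+t): set derivative to zero → g'(t)(T+t) = g(t).
g'(t) = 0.64·370·t^-0.36. Setting 0.64·370·t^-0.36 = 370·t^0.64/(45+t) gives 0.64(45+t) = t, so 0.36·t = 0.64×45.
t* = 0.64×45/0.36 = 80 min.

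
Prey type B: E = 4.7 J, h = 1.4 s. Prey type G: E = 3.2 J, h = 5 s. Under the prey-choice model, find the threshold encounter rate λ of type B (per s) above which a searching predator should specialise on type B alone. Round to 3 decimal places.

The zero-one rule: include type G iff E₂/h₂ > λE₁/(1+λh₁). Equality gives the switch point.
λE₁h₂ = E₂ + λE₂h₁ ⇒ λ = E₂/(E₁h₂ − E₂h₁) = 3.2/(23.5 − 4.48) = 0.1682 per s.

0.168 per s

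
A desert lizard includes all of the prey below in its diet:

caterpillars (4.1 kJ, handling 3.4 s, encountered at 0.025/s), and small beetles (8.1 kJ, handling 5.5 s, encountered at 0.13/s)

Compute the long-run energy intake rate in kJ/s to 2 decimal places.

R = (0.025×4.1 + 0.13×8.1) / (1 + 0.025×3.4 + 0.13×5.5) = 1.155/1.8 = 0.6419 kJ/s.

0.64 kJ/s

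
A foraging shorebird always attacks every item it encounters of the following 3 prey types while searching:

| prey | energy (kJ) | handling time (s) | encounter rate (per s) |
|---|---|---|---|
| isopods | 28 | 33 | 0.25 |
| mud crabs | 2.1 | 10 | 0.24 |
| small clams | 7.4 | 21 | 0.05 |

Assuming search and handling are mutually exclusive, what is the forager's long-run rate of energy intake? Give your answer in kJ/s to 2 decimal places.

0.62 kJ/s

R = Σλ_iE_i / (1 + Σλ_ih_i)
Numerator: 0.25×28 + 0.24×2.1 + 0.05×7.4 = 7.874
Denominator: 1 + 0.25×33 + 0.24×10 + 0.05×21 = 12.7
R = 7.874/12.7 = 0.62 kJ/s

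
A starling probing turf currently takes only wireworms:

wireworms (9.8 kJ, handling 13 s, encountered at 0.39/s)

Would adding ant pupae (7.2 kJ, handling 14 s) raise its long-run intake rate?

No

Intake rate on the current diet: R = (0.39×9.8) / (1 + 0.39×13) = 3.822/6.07 = 0.6297 kJ/s.
Profitability of ant pupae: 7.2/14 = 0.5143 kJ/s.
0.5143 < 0.6297, so adding ant pupae would lower the average — exclude it.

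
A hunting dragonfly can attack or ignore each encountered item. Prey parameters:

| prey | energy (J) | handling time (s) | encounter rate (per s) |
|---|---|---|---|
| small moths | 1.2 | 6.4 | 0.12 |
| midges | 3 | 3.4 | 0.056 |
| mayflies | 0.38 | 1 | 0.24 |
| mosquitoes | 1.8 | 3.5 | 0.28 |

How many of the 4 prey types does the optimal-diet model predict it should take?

3

Rank by E/h (J/s): midges 0.882, mosquitoes 0.514, mayflies 0.38, small moths 0.187. Include each in turn until the next type's E/h falls below the running intake rate.
Rate on top 1: 0.1411. mosquitoes: 0.514 > 0.1411 → include.
Rate on top 2: 0.3096. mayflies: 0.38 > 0.3096 → include.
Rate on top 3: 0.3166. small moths: 0.187 < 0.3166 → exclude; stop.
Optimal diet: midges, mosquitoes, mayflies — 3 of 4 types.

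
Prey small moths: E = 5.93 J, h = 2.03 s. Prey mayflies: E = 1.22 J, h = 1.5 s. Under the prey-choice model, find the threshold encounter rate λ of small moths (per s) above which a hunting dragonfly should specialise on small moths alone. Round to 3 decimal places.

0.190 per s

Drop mayflies once their profitability E₂/h₂ falls below the rate achievable on small moths alone: E₂/h₂ = λE₁/(1 + λh₁).
Solve for λ: λE₁h₂ = E₂(1 + λh₁) → λ(E₁h₂ − E₂h₁) = E₂ → λ = E₂/(E₁h₂ − E₂h₁).
λ = 1.22/(5.93×1.5 − 1.22×2.03) = 1.22/6.418 = 0.1901 per s.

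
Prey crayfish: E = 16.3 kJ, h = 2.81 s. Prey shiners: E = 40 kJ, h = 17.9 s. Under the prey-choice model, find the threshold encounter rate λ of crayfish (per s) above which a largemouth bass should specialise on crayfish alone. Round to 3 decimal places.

0.223 per s

At the threshold, the rate on crayfish alone equals the profitability of shiners: λ·16.3/(1 + λ·2.81) = 40/17.9 = 2.235.
Rearranging, λ(16.3 − 2.235×2.81) = 2.235, so λ = 2.235/10.02 = 0.223 per s.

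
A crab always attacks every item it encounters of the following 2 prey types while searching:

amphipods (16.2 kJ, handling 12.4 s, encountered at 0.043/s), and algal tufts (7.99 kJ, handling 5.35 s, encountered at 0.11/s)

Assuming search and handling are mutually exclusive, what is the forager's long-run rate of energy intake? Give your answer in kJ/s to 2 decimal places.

0.74 kJ/s

R = (0.043×16.2 + 0.11×7.99) / (1 + 0.043×12.4 + 0.11×5.35) = 1.575/2.122 = 0.7426 kJ/s.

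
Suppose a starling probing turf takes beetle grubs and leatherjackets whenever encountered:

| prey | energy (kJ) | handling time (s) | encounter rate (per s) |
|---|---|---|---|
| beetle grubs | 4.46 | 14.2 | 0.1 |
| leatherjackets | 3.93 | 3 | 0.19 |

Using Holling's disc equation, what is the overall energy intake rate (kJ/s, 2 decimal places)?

0.40 kJ/s

R = (0.1×4.46 + 0.19×3.93) / (1 + 0.1×14.2 + 0.19×3) = 1.193/2.99 = 0.3989 kJ/s.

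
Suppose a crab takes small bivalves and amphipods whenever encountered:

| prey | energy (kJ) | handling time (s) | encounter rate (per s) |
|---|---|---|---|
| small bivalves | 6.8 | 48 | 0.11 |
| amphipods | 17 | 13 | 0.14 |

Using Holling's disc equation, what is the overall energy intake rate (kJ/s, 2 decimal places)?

R = Σλ_iE_i / (1 + Σλ_ih_i)
Numerator: 0.11×6.8 + 0.14×17 = 3.128
Denominator: 1 + 0.11×48 + 0.14×13 = 8.1
R = 3.128/8.1 = 0.3862 kJ/s

0.39 kJ/s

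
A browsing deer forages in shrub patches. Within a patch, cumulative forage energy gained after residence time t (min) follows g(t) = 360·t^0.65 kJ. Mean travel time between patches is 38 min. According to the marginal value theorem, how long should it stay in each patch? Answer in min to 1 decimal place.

Maximise g(t)/(T+t): set derivative to zero → g'(t)(T+t) = g(t).
g'(t) = 0.65·360·t^-0.35. Setting 0.65·360·t^-0.35 = 360·t^0.65/(38+t) gives 0.65(38+t) = t, so 0.35·t = 0.65×38.
t* = 0.65×38/0.35 = 70.57 min.

70.6 min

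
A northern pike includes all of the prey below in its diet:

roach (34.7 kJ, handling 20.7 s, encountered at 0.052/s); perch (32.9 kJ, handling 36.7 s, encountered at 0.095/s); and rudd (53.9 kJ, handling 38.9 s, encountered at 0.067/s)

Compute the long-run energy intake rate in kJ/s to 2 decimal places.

R = (0.052×34.7 + 0.095×32.9 + 0.067×53.9) / (1 + 0.052×20.7 + 0.095×36.7 + 0.067×38.9) = 8.541/8.169 = 1.046 kJ/s.

1.05 kJ/s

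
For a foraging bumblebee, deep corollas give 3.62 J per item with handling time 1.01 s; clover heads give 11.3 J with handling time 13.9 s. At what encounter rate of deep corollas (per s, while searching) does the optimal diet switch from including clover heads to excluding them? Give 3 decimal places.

At the threshold, the rate on deep corollas alone equals the profitability of clover heads: λ·3.62/(1 + λ·1.01) = 11.3/13.9 = 0.8129.
Rearranging, λ(3.62 − 0.8129×1.01) = 0.8129, so λ = 0.8129/2.799 = 0.2905 per s.

0.290 per s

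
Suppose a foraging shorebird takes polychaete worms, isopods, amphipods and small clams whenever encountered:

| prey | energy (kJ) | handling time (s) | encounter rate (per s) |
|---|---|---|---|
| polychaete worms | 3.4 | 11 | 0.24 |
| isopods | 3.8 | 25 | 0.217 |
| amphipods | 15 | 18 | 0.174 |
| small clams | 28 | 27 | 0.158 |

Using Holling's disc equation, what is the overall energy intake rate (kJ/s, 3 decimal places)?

0.527 kJ/s

Energy encountered per unit search time: 0.24×3.4 + 0.217×3.8 + 0.174×15 + 0.158×28 = 8.675 kJ/s.
Handling time per unit search time: 0.24×11 + 0.217×25 + 0.174×18 + 0.158×27 = 15.46.
Rate = 8.675/(1 + 15.46) = 0.5269 kJ/s.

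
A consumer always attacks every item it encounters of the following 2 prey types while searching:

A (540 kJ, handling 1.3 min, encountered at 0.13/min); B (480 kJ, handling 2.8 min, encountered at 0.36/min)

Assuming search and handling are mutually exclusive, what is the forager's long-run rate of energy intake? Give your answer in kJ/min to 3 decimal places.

R = (0.13×540 + 0.36×480) / (1 + 0.13×1.3 + 0.36×2.8) = 243/2.177 = 111.6 kJ/min.

111.621 kJ/min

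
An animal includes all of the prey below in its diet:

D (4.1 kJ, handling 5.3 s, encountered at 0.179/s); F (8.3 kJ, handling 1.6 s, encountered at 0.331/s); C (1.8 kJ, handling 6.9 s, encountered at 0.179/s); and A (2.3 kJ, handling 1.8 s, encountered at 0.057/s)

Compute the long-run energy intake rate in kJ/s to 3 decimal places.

1.031 kJ/s

Energy encountered per unit search time: 0.179×4.1 + 0.331×8.3 + 0.179×1.8 + 0.057×2.3 = 3.935 kJ/s.
Handling time per unit search time: 0.179×5.3 + 0.331×1.6 + 0.179×6.9 + 0.057×1.8 = 2.816.
Rate = 3.935/(1 + 2.816) = 1.031 kJ/s.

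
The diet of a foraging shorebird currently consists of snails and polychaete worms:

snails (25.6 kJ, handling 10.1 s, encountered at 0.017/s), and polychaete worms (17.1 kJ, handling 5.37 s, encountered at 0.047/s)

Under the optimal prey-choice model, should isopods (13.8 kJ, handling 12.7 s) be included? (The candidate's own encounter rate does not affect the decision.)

Yes

Intake rate on the current diet: R = (0.017×25.6 + 0.047×17.1) / (1 + 0.017×10.1 + 0.047×5.37) = 1.239/1.424 = 0.87 kJ/s.
Profitability of isopods: 13.8/12.7 = 1.087 kJ/s.
1.087 > 0.87, so adding isopods raises the average — include it.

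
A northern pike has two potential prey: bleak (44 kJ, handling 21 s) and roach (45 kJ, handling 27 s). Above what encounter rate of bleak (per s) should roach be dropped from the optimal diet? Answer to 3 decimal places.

0.185 per s

Drop roach once their profitability E₂/h₂ falls below the rate achievable on bleak alone: E₂/h₂ = λE₁/(1 + λh₁).
Solve for λ: λE₁h₂ = E₂(1 + λh₁) → λ(E₁h₂ − E₂h₁) = E₂ → λ = E₂/(E₁h₂ − E₂h₁).
λ = 45/(44×27 − 45×21) = 45/243 = 0.1852 per s.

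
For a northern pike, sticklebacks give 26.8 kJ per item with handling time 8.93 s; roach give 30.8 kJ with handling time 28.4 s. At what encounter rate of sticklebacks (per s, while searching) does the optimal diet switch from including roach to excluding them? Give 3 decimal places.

0.063 per s

Drop roach once their profitability E₂/h₂ falls below the rate achievable on sticklebacks alone: E₂/h₂ = λE₁/(1 + λh₁).
Solve for λ: λE₁h₂ = E₂(1 + λh₁) → λ(E₁h₂ − E₂h₁) = E₂ → λ = E₂/(E₁h₂ − E₂h₁).
λ = 30.8/(26.8×28.4 − 30.8×8.93) = 30.8/486.1 = 0.06336 per s.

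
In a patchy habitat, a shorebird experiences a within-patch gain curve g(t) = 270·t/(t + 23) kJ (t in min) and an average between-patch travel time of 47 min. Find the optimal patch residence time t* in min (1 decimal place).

32.9 min

Optimal t* satisfies g'(t*) = g(t*)/(T + t*).
g'(t) = 270·23/(t + 23)². Setting 270·23/(t+23)² = 270t/[(t+23)(47+t)] gives 23(47+t) = t(t+23), so t² = 23×47 = 1081.
t* = √1081 = 32.88 min.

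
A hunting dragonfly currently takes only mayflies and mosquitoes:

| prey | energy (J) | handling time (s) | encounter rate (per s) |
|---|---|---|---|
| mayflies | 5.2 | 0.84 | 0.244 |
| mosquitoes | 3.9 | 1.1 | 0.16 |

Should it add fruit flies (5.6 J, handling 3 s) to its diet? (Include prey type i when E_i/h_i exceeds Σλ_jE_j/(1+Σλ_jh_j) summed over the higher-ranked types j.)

Yes

Intake rate on the current diet: R = (0.244×5.2 + 0.16×3.9) / (1 + 0.244×0.84 + 0.16×1.1) = 1.893/1.381 = 1.371 J/s.
Profitability of fruit flies: 5.6/3 = 1.867 J/s.
Since 1.867 > R, including fruit flies increases the long-run rate.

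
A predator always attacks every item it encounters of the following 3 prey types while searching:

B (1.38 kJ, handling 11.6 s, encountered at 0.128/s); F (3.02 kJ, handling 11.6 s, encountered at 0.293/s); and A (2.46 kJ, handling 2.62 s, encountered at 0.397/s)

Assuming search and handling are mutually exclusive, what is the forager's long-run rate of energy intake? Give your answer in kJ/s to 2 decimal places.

R = Σλ_iE_i / (1 + Σλ_ih_i)
Numerator: 0.128×1.38 + 0.293×3.02 + 0.397×2.46 = 2.038
Denominator: 1 + 0.128×11.6 + 0.293×11.6 + 0.397×2.62 = 6.924
R = 2.038/6.924 = 0.2944 kJ/s

0.29 kJ/s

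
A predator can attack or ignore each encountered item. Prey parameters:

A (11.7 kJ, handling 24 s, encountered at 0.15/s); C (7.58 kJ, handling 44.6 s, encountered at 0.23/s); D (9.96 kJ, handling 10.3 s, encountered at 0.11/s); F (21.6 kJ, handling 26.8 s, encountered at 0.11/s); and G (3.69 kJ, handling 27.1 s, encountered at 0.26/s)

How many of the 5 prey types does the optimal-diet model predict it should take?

2

Rank by E/h (kJ/s): D 0.967, F 0.806, A 0.487, C 0.17, G 0.136. Include each in turn until the next type's E/h falls below the running intake rate.
Rate on top 1: 0.5136. F: 0.806 > 0.5136 → include.
Rate on top 2: 0.6833. A: 0.487 < 0.6833 → exclude; stop.
Optimal diet: D, F — 2 of 5 types.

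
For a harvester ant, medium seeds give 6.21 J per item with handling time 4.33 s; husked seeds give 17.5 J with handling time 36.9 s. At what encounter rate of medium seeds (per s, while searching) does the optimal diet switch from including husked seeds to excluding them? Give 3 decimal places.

0.114 per s

At the threshold, the rate on medium seeds alone equals the profitability of husked seeds: λ·6.21/(1 + λ·4.33) = 17.5/36.9 = 0.4743.
Rearranging, λ(6.21 − 0.4743×4.33) = 0.4743, so λ = 0.4743/4.156 = 0.1141 per s.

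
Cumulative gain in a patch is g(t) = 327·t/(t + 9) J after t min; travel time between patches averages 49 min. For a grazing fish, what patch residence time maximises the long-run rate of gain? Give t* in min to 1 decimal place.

Optimal t* satisfies g'(t*) = g(t*)/(T + t*).
g'(t) = 327·9/(t + 9)². Setting 327·9/(t+9)² = 327t/[(t+9)(49+t)] gives 9(49+t) = t(t+9), so t² = 9×49 = 441.
t* = √441 = 21 min.

21.0 min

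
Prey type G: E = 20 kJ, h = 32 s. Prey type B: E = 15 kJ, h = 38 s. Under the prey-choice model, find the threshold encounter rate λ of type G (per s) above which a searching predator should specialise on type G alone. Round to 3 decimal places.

0.054 per s

The zero-one rule: include type B iff E₂/h₂ > λE₁/(1+λh₁). Equality gives the switch point.
λE₁h₂ = E₂ + λE₂h₁ ⇒ λ = E₂/(E₁h₂ − E₂h₁) = 15/(760 − 480) = 0.05357 per s.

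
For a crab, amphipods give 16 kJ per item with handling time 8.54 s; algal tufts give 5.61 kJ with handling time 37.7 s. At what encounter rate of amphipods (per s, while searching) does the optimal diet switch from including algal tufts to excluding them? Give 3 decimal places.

0.010 per s

The zero-one rule: include algal tufts iff E₂/h₂ > λE₁/(1+λh₁). Equality gives the switch point.
λE₁h₂ = E₂ + λE₂h₁ ⇒ λ = E₂/(E₁h₂ − E₂h₁) = 5.61/(603.2 − 47.91) = 0.0101 per s.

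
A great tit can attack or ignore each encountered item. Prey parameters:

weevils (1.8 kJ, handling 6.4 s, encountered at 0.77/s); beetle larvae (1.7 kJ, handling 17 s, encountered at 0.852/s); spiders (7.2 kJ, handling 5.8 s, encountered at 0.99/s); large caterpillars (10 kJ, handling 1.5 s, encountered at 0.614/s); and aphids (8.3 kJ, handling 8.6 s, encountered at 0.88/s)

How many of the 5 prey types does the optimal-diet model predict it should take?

1

Profitabilities (E/h, kJ/s): large caterpillars 6.67, spiders 1.24, aphids 0.965, weevils 0.281, beetle larvae 0.1. Add prey in this order while the next type's profitability exceeds the intake rate on those already taken.
Rate on top 1: 3.196. spiders: 1.24 < 3.196 → exclude; stop.
Optimal diet: large caterpillars — 1 of 5 types.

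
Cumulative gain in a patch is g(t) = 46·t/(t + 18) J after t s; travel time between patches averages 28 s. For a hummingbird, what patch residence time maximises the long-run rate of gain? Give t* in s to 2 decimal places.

Optimal t* satisfies g'(t*) = g(t*)/(T + t*).
g'(t) = 46·18/(t + 18)². Setting 46·18/(t+18)² = 46t/[(t+18)(28+t)] gives 18(28+t) = t(t+18), so t² = 18×28 = 504.
t* = √504 = 22.45 s.

22.45 s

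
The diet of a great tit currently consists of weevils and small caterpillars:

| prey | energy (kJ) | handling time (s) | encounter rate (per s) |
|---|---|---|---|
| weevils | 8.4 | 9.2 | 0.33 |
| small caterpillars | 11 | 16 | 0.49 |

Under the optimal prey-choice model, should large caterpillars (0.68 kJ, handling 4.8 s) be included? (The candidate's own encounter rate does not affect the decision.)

No

Current rate: (0.33×8.4 + 0.49×11)/(1 + 0.33×9.2 + 0.49×16) = 0.6873 kJ/s.
Profitability of large caterpillars: 0.68/4.8 = 0.1417 kJ/s.
Since 0.1417 < R, time spent handling large caterpillars is better spent searching.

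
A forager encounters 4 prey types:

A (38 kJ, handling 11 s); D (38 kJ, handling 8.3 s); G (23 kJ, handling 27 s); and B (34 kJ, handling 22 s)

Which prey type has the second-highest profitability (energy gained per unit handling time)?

A

Profitability E/h (kJ/s): A = 38/11 = 3.45, D = 38/8.3 = 4.58, G = 23/27 = 0.852, B = 34/22 = 1.55.
Ranked: D > A > B > G.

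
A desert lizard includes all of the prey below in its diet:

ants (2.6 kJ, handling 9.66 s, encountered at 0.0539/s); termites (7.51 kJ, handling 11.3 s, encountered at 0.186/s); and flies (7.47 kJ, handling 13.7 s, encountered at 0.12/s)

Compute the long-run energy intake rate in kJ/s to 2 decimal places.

R = (0.0539×2.6 + 0.186×7.51 + 0.12×7.47) / (1 + 0.0539×9.66 + 0.186×11.3 + 0.12×13.7) = 2.433/5.266 = 0.4621 kJ/s.

0.46 kJ/s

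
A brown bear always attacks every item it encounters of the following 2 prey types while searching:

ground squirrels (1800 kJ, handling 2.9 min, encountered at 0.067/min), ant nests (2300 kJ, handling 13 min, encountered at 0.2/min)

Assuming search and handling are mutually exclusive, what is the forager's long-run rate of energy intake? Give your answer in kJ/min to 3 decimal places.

R = (0.067×1800 + 0.2×2300) / (1 + 0.067×2.9 + 0.2×13) = 580.6/3.794 = 153 kJ/min.

153.019 kJ/min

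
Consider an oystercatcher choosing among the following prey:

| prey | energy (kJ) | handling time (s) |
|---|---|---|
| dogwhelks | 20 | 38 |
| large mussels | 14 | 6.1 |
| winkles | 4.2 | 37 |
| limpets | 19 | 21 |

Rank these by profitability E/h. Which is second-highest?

In descending order of E/h:
large mussels: 14/6.1 = 2.3 kJ/s
limpets: 19/21 = 0.905 kJ/s
dogwhelks: 20/38 = 0.526 kJ/s
winkles: 4.2/37 = 0.114 kJ/s

limpets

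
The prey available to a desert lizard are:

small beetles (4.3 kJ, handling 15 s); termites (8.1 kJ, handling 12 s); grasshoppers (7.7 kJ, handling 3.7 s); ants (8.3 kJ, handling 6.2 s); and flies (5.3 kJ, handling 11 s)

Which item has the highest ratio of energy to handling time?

grasshoppers

Profitability E/h (kJ/s): small beetles = 4.3/15 = 0.287, termites = 8.1/12 = 0.675, grasshoppers = 7.7/3.7 = 2.08, ants = 8.3/6.2 = 1.34, flies = 5.3/11 = 0.482.
Ranked: grasshoppers > ants > termites > flies > small beetles.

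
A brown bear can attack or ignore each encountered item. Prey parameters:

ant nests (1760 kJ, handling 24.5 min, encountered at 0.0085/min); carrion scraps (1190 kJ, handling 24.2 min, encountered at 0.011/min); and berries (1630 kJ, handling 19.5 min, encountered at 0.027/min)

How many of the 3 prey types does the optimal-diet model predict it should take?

3

Profitabilities (E/h, kJ/min): berries 83.6, ant nests 71.8, carrion scraps 49.2. Add prey in this order while the next type's profitability exceeds the intake rate on those already taken.
Rate on top 1: 28.83. ant nests: 71.8 > 28.83 → include.
Rate on top 2: 33.99. carrion scraps: 49.2 > 33.99 → include.
Optimal diet: berries, ant nests, carrion scraps — 3 of 3 types.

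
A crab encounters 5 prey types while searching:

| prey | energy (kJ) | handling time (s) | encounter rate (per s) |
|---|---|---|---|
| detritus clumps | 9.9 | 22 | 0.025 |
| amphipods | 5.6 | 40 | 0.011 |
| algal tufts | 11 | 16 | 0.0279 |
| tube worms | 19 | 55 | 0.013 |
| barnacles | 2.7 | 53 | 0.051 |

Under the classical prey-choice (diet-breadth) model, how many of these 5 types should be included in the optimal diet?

Rank by E/h (kJ/s): algal tufts 0.688, detritus clumps 0.45, tube worms 0.345, amphipods 0.14, barnacles 0.0509. Include each in turn until the next type's E/h falls below the running intake rate.
Rate on top 1: 0.2122. detritus clumps: 0.45 > 0.2122 → include.
Rate on top 2: 0.2777. tube worms: 0.345 > 0.2777 → include.
Rate on top 3: 0.2956. amphipods: 0.14 < 0.2956 → exclude; stop.
Optimal diet: algal tufts, detritus clumps, tube worms — 3 of 5 types.

3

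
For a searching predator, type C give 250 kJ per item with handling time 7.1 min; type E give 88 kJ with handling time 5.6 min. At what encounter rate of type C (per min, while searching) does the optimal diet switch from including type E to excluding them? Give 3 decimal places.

The zero-one rule: include type E iff E₂/h₂ > λE₁/(1+λh₁). Equality gives the switch point.
λE₁h₂ = E₂ + λE₂h₁ ⇒ λ = E₂/(E₁h₂ − E₂h₁) = 88/(1400 − 624.8) = 0.1135 per min.

0.114 per min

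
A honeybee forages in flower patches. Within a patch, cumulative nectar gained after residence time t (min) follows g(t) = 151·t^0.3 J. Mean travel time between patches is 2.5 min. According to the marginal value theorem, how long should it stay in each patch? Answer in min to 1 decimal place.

Optimal t* satisfies g'(t*) = g(t*)/(T + t*).
g'(t) = 0.3·151·t^-0.7. Setting 0.3·151·t^-0.7 = 151·t^0.3/(2.5+t) gives 0.3(2.5+t) = t, so 0.70·t = 0.3×2.5.
t* = 0.3×2.5/0.70 = 1.071 min.

1.1 min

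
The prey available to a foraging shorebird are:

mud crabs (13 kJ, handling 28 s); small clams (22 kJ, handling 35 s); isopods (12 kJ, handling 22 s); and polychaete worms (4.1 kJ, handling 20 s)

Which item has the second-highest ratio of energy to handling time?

Profitability E/h (kJ/s): mud crabs = 13/28 = 0.464, small clams = 22/35 = 0.629, isopods = 12/22 = 0.545, polychaete worms = 4.1/20 = 0.205.
Ranked: small clams > isopods > mud crabs > polychaete worms.

isopods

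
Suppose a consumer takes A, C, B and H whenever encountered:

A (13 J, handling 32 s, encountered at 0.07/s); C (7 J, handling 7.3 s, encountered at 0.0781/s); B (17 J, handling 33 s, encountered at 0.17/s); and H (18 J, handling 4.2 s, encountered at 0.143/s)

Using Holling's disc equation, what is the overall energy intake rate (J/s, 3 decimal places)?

0.691 J/s

R = Σλ_iE_i / (1 + Σλ_ih_i)
Numerator: 0.07×13 + 0.0781×7 + 0.17×17 + 0.143×18 = 6.921
Denominator: 1 + 0.07×32 + 0.0781×7.3 + 0.17×33 + 0.143×4.2 = 10.02
R = 6.921/10.02 = 0.6906 J/s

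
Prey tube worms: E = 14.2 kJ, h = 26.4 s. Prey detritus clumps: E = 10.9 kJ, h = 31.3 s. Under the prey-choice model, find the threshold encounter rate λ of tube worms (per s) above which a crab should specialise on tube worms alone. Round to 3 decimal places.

0.070 per s

Drop detritus clumps once their profitability E₂/h₂ falls below the rate achievable on tube worms alone: E₂/h₂ = λE₁/(1 + λh₁).
Solve for λ: λE₁h₂ = E₂(1 + λh₁) → λ(E₁h₂ − E₂h₁) = E₂ → λ = E₂/(E₁h₂ − E₂h₁).
λ = 10.9/(14.2×31.3 − 10.9×26.4) = 10.9/156.7 = 0.06956 per s.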